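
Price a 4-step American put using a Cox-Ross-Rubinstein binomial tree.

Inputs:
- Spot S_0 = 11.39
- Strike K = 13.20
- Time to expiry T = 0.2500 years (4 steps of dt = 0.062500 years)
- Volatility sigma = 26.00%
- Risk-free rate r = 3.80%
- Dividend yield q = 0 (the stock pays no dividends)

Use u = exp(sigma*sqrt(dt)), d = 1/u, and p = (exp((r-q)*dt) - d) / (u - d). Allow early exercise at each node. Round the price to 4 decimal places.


Answer: Price = V(0,0) = 1.8501

Derivation:
dt = T/N = 0.062500
u = exp(sigma*sqrt(dt)) = 1.067159; d = 1/u = 0.937067
p = (exp((r-q)*dt) - d) / (u - d) = 0.502034
Discount per step: exp(-r*dt) = 0.997628
Stock lattice S(k, i) with i counting down-moves:
  k=0: S(0,0) = 11.3900
  k=1: S(1,0) = 12.1549; S(1,1) = 10.6732
  k=2: S(2,0) = 12.9713; S(2,1) = 11.3900; S(2,2) = 10.0015
  k=3: S(3,0) = 13.8424; S(3,1) = 12.1549; S(3,2) = 10.6732; S(3,3) = 9.3721
  k=4: S(4,0) = 14.7720; S(4,1) = 12.9713; S(4,2) = 11.3900; S(4,3) = 10.0015; S(4,4) = 8.7823
Terminal payoffs V(N, i) = max(K - S_T, 0):
  V(4,0) = 0.000000; V(4,1) = 0.228745; V(4,2) = 1.810000; V(4,3) = 3.198493; V(4,4) = 4.417722
Backward induction: V(k, i) = exp(-r*dt) * [p * V(k+1, i) + (1-p) * V(k+1, i+1)]; then take max(V_cont, immediate exercise) for American.
  V(3,0) = exp(-r*dt) * [p*0.000000 + (1-p)*0.228745] = 0.113637; exercise = 0.000000; V(3,0) = max -> 0.113637
  V(3,1) = exp(-r*dt) * [p*0.228745 + (1-p)*1.810000] = 1.013746; exercise = 1.045059; V(3,1) = max -> 1.045059
  V(3,2) = exp(-r*dt) * [p*1.810000 + (1-p)*3.198493] = 2.495489; exercise = 2.526802; V(3,2) = max -> 2.526802
  V(3,3) = exp(-r*dt) * [p*3.198493 + (1-p)*4.417722] = 3.796600; exercise = 3.827913; V(3,3) = max -> 3.827913
  V(2,0) = exp(-r*dt) * [p*0.113637 + (1-p)*1.045059] = 0.576084; exercise = 0.228745; V(2,0) = max -> 0.576084
  V(2,1) = exp(-r*dt) * [p*1.045059 + (1-p)*2.526802] = 1.778687; exercise = 1.810000; V(2,1) = max -> 1.810000
  V(2,2) = exp(-r*dt) * [p*2.526802 + (1-p)*3.827913] = 3.167180; exercise = 3.198493; V(2,2) = max -> 3.198493
  V(1,0) = exp(-r*dt) * [p*0.576084 + (1-p)*1.810000] = 1.187708; exercise = 1.045059; V(1,0) = max -> 1.187708
  V(1,1) = exp(-r*dt) * [p*1.810000 + (1-p)*3.198493] = 2.495489; exercise = 2.526802; V(1,1) = max -> 2.526802
  V(0,0) = exp(-r*dt) * [p*1.187708 + (1-p)*2.526802] = 1.850132; exercise = 1.810000; V(0,0) = max -> 1.850132


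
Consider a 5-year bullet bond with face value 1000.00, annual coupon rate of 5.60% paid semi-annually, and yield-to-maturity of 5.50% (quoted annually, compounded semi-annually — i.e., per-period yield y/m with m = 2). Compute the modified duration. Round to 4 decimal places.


Answer: Modified duration = 4.3125

Derivation:
Coupon per period c = face * coupon_rate / m = 28.000000
Periods per year m = 2; per-period yield y/m = 0.027500
Number of cashflows N = 10
Cashflows (t years, CF_t, discount factor 1/(1+y/m)^(m*t), PV):
  t = 0.5000: CF_t = 28.000000, DF = 0.973236, PV = 27.250608
  t = 1.0000: CF_t = 28.000000, DF = 0.947188, PV = 26.521273
  t = 1.5000: CF_t = 28.000000, DF = 0.921838, PV = 25.811458
  t = 2.0000: CF_t = 28.000000, DF = 0.897166, PV = 25.120641
  t = 2.5000: CF_t = 28.000000, DF = 0.873154, PV = 24.448312
  t = 3.0000: CF_t = 28.000000, DF = 0.849785, PV = 23.793978
  t = 3.5000: CF_t = 28.000000, DF = 0.827041, PV = 23.157156
  t = 4.0000: CF_t = 28.000000, DF = 0.804906, PV = 22.537378
  t = 4.5000: CF_t = 28.000000, DF = 0.783364, PV = 21.934188
  t = 5.0000: CF_t = 1028.000000, DF = 0.762398, PV = 783.745047
Price P = sum_t PV_t = 1004.320038
First compute Macaulay numerator sum_t t * PV_t:
  t * PV_t at t = 0.5000: 13.625304
  t * PV_t at t = 1.0000: 26.521273
  t * PV_t at t = 1.5000: 38.717187
  t * PV_t at t = 2.0000: 50.241281
  t * PV_t at t = 2.5000: 61.120780
  t * PV_t at t = 3.0000: 71.381933
  t * PV_t at t = 3.5000: 81.050045
  t * PV_t at t = 4.0000: 90.149512
  t * PV_t at t = 4.5000: 98.703845
  t * PV_t at t = 5.0000: 3918.725234
Macaulay duration D = 4450.236394 / 1004.320038 = 4.431094
Modified duration = D / (1 + y/m) = 4.431094 / (1 + 0.027500) = 4.312500


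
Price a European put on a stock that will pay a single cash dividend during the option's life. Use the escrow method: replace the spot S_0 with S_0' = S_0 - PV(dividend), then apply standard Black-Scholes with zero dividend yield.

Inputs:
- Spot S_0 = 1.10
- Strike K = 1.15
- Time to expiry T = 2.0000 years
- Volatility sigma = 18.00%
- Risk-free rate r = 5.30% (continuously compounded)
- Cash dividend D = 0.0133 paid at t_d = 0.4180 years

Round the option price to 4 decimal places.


Answer: Price = 0.0831

Derivation:
PV(D) = D * exp(-r * t_d) = 0.0133 * 0.97808960 = 0.01300859
S_0' = S_0 - PV(D) = 1.1000 - 0.01300859 = 1.08699141
d1 = (ln(S_0'/K) + (r + sigma^2/2)*T) / (sigma*sqrt(T)) = 0.32232976
d2 = d1 - sigma*sqrt(T) = 0.06777132
exp(-rT) = 0.89942465
N(-d1) = 0.37360144; N(-d2) = 0.47298384
P = K * exp(-rT) * N(-d2) - S_0' * N(-d1) = 1.1500 * 0.89942465 * 0.47298384 - 1.08699141 * 0.37360144 = 0.0831


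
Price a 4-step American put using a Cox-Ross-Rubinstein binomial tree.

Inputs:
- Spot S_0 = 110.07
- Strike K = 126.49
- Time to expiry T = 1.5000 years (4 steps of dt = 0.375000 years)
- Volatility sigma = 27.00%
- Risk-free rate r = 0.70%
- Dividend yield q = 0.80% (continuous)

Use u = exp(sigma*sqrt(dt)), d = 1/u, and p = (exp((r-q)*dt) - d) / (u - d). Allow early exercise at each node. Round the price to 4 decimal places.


Answer: Price = V(0,0) = 25.7439

Derivation:
dt = T/N = 0.375000
u = exp(sigma*sqrt(dt)) = 1.179795; d = 1/u = 0.847605
p = (exp((r-q)*dt) - d) / (u - d) = 0.457630
Discount per step: exp(-r*dt) = 0.997378
Stock lattice S(k, i) with i counting down-moves:
  k=0: S(0,0) = 110.0700
  k=1: S(1,0) = 129.8600; S(1,1) = 93.2959
  k=2: S(2,0) = 153.2082; S(2,1) = 110.0700; S(2,2) = 79.0781
  k=3: S(3,0) = 180.7542; S(3,1) = 129.8600; S(3,2) = 93.2959; S(3,3) = 67.0270
  k=4: S(4,0) = 213.2529; S(4,1) = 153.2082; S(4,2) = 110.0700; S(4,3) = 79.0781; S(4,4) = 56.8124
Terminal payoffs V(N, i) = max(K - S_T, 0):
  V(4,0) = 0.000000; V(4,1) = 0.000000; V(4,2) = 16.420000; V(4,3) = 47.411944; V(4,4) = 69.677618
Backward induction: V(k, i) = exp(-r*dt) * [p * V(k+1, i) + (1-p) * V(k+1, i+1)]; then take max(V_cont, immediate exercise) for American.
  V(3,0) = exp(-r*dt) * [p*0.000000 + (1-p)*0.000000] = 0.000000; exercise = 0.000000; V(3,0) = max -> 0.000000
  V(3,1) = exp(-r*dt) * [p*0.000000 + (1-p)*16.420000] = 8.882367; exercise = 0.000000; V(3,1) = max -> 8.882367
  V(3,2) = exp(-r*dt) * [p*16.420000 + (1-p)*47.411944] = 33.141985; exercise = 33.194118; V(3,2) = max -> 33.194118
  V(3,3) = exp(-r*dt) * [p*47.411944 + (1-p)*69.677618] = 59.332224; exercise = 59.463045; V(3,3) = max -> 59.463045
  V(2,0) = exp(-r*dt) * [p*0.000000 + (1-p)*8.882367] = 4.804899; exercise = 0.000000; V(2,0) = max -> 4.804899
  V(2,1) = exp(-r*dt) * [p*8.882367 + (1-p)*33.194118] = 22.010475; exercise = 16.420000; V(2,1) = max -> 22.010475
  V(2,2) = exp(-r*dt) * [p*33.194118 + (1-p)*59.463045] = 47.317222; exercise = 47.411944; V(2,2) = max -> 47.411944
  V(1,0) = exp(-r*dt) * [p*4.804899 + (1-p)*22.010475] = 14.099625; exercise = 0.000000; V(1,0) = max -> 14.099625
  V(1,1) = exp(-r*dt) * [p*22.010475 + (1-p)*47.411944] = 35.693648; exercise = 33.194118; V(1,1) = max -> 35.693648
  V(0,0) = exp(-r*dt) * [p*14.099625 + (1-p)*35.693648] = 25.743907; exercise = 16.420000; V(0,0) = max -> 25.743907


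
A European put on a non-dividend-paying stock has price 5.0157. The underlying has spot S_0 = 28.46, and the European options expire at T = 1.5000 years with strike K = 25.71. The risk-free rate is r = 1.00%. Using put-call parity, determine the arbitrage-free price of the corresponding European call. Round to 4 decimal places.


Put-call parity: C - P = S_0 * exp(-qT) - K * exp(-rT).
S_0 * exp(-qT) = 28.4600 * 1.00000000 = 28.46000000
K * exp(-rT) = 25.7100 * 0.98511194 = 25.32722797
C = P + S*exp(-qT) - K*exp(-rT)
C = 5.0157 + 28.46000000 - 25.32722797 = 8.1485

Answer: Call price = 8.1485


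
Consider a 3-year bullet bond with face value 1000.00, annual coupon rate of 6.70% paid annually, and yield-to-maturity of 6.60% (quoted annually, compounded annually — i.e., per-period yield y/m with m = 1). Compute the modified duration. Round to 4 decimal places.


Answer: Modified duration = 2.6415

Derivation:
Coupon per period c = face * coupon_rate / m = 67.000000
Periods per year m = 1; per-period yield y/m = 0.066000
Number of cashflows N = 3
Cashflows (t years, CF_t, discount factor 1/(1+y/m)^(m*t), PV):
  t = 1.0000: CF_t = 67.000000, DF = 0.938086, PV = 62.851782
  t = 2.0000: CF_t = 67.000000, DF = 0.880006, PV = 58.960396
  t = 3.0000: CF_t = 1067.000000, DF = 0.825521, PV = 880.831435
Price P = sum_t PV_t = 1002.643614
First compute Macaulay numerator sum_t t * PV_t:
  t * PV_t at t = 1.0000: 62.851782
  t * PV_t at t = 2.0000: 117.920792
  t * PV_t at t = 3.0000: 2642.494305
Macaulay duration D = 2823.266880 / 1002.643614 = 2.815823
Modified duration = D / (1 + y/m) = 2.815823 / (1 + 0.066000) = 2.641485


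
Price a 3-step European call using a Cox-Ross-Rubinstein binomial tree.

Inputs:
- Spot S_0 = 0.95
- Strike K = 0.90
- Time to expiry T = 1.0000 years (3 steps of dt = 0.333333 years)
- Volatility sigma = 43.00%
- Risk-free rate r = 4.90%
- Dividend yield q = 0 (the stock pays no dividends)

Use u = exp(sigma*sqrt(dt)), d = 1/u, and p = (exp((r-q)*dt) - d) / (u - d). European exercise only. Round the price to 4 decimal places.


Answer: Price = V(0,0) = 0.2161

Derivation:
dt = T/N = 0.333333
u = exp(sigma*sqrt(dt)) = 1.281794; d = 1/u = 0.780157
p = (exp((r-q)*dt) - d) / (u - d) = 0.471079
Discount per step: exp(-r*dt) = 0.983799
Stock lattice S(k, i) with i counting down-moves:
  k=0: S(0,0) = 0.9500
  k=1: S(1,0) = 1.2177; S(1,1) = 0.7411
  k=2: S(2,0) = 1.5608; S(2,1) = 0.9500; S(2,2) = 0.5782
  k=3: S(3,0) = 2.0007; S(3,1) = 1.2177; S(3,2) = 0.7411; S(3,3) = 0.4511
Terminal payoffs V(N, i) = max(S_T - K, 0):
  V(3,0) = 1.100683; V(3,1) = 0.317704; V(3,2) = 0.000000; V(3,3) = 0.000000
Backward induction: V(k, i) = exp(-r*dt) * [p * V(k+1, i) + (1-p) * V(k+1, i+1)].
  V(2,0) = exp(-r*dt) * [p*1.100683 + (1-p)*0.317704] = 0.675427
  V(2,1) = exp(-r*dt) * [p*0.317704 + (1-p)*0.000000] = 0.147239
  V(2,2) = exp(-r*dt) * [p*0.000000 + (1-p)*0.000000] = 0.000000
  V(1,0) = exp(-r*dt) * [p*0.675427 + (1-p)*0.147239] = 0.389641
  V(1,1) = exp(-r*dt) * [p*0.147239 + (1-p)*0.000000] = 0.068238
  V(0,0) = exp(-r*dt) * [p*0.389641 + (1-p)*0.068238] = 0.216086


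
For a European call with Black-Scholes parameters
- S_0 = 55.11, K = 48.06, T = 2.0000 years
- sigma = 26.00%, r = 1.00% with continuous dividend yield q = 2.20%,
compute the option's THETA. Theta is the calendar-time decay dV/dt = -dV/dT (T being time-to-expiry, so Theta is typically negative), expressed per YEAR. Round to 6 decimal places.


d1 = 0.4908434961; d2 = 0.1231479699
phi(d1) = 0.3536660396; exp(-qT) = 0.9569539575; exp(-rT) = 0.9801986733
Theta = -S*exp(-qT)*phi(d1)*sigma/(2*sqrt(T)) - r*K*exp(-rT)*N(d2) + q*S*exp(-qT)*N(d1)
N(d1) = 0.6882314282; N(d2) = 0.5490050371; sqrt(T) = 1.4142135624
Term 1 = -55.1100 * 0.9569539575 * 0.3536660396 * 0.2600 / (2 * 1.4142135624) = -1.7145224157
Term 2 = -0.0100 * 48.0600 * 0.9801986733 * 0.5490050371 = -0.2586272047
Term 3 = 0.0220 * 55.1100 * 0.9569539575 * 0.6882314282 = 0.7985068306
Theta = -1.7145224157 + (-0.2586272047) + (0.7985068306) = -1.174643

Answer: Theta = -1.174643


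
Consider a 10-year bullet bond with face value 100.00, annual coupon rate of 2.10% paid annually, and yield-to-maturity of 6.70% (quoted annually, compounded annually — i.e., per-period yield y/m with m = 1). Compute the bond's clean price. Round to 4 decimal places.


Answer: Price = 67.2387

Derivation:
Coupon per period c = face * coupon_rate / m = 2.100000
Periods per year m = 1; per-period yield y/m = 0.067000
Number of cashflows N = 10
Cashflows (t years, CF_t, discount factor 1/(1+y/m)^(m*t), PV):
  t = 1.0000: CF_t = 2.100000, DF = 0.937207, PV = 1.968135
  t = 2.0000: CF_t = 2.100000, DF = 0.878357, PV = 1.844550
  t = 3.0000: CF_t = 2.100000, DF = 0.823203, PV = 1.728725
  t = 4.0000: CF_t = 2.100000, DF = 0.771511, PV = 1.620174
  t = 5.0000: CF_t = 2.100000, DF = 0.723066, PV = 1.518438
  t = 6.0000: CF_t = 2.100000, DF = 0.677663, PV = 1.423091
  t = 7.0000: CF_t = 2.100000, DF = 0.635110, PV = 1.333731
  t = 8.0000: CF_t = 2.100000, DF = 0.595230, PV = 1.249983
  t = 9.0000: CF_t = 2.100000, DF = 0.557854, PV = 1.171493
  t = 10.0000: CF_t = 102.100000, DF = 0.522824, PV = 53.380366
Price P = sum_t PV_t = 67.238687


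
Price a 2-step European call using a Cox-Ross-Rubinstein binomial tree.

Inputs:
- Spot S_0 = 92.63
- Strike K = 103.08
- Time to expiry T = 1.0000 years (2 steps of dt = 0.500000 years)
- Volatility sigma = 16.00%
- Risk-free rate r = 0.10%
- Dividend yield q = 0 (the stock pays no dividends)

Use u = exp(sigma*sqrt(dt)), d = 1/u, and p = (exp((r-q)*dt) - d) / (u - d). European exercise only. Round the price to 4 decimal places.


Answer: Price = V(0,0) = 2.9331

Derivation:
dt = T/N = 0.500000
u = exp(sigma*sqrt(dt)) = 1.119785; d = 1/u = 0.893028
p = (exp((r-q)*dt) - d) / (u - d) = 0.473951
Discount per step: exp(-r*dt) = 0.999500
Stock lattice S(k, i) with i counting down-moves:
  k=0: S(0,0) = 92.6300
  k=1: S(1,0) = 103.7257; S(1,1) = 82.7212
  k=2: S(2,0) = 116.1506; S(2,1) = 92.6300; S(2,2) = 73.8724
Terminal payoffs V(N, i) = max(S_T - K, 0):
  V(2,0) = 13.070555; V(2,1) = 0.000000; V(2,2) = 0.000000
Backward induction: V(k, i) = exp(-r*dt) * [p * V(k+1, i) + (1-p) * V(k+1, i+1)].
  V(1,0) = exp(-r*dt) * [p*13.070555 + (1-p)*0.000000] = 6.191711
  V(1,1) = exp(-r*dt) * [p*0.000000 + (1-p)*0.000000] = 0.000000
  V(0,0) = exp(-r*dt) * [p*6.191711 + (1-p)*0.000000] = 2.933103


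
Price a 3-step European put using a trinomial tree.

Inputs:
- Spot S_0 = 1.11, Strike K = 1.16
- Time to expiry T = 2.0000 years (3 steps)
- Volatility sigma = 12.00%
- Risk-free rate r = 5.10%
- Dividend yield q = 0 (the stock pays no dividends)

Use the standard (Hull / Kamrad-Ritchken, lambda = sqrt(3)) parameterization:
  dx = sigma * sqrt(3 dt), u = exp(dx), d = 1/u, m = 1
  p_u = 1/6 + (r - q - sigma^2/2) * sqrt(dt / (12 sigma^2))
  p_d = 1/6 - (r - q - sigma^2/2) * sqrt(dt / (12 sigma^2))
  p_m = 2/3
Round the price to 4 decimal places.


dt = T/N = 0.666667; dx = sigma*sqrt(3*dt) = 0.169706
u = exp(dx) = 1.184956; d = 1/u = 0.843913
p_u = 0.252698, p_m = 0.666667, p_d = 0.080635
Discount per step: exp(-r*dt) = 0.966572
Stock lattice S(k, j) with j the centered position index:
  k=0: S(0,+0) = 1.1100
  k=1: S(1,-1) = 0.9367; S(1,+0) = 1.1100; S(1,+1) = 1.3153
  k=2: S(2,-2) = 0.7905; S(2,-1) = 0.9367; S(2,+0) = 1.1100; S(2,+1) = 1.3153; S(2,+2) = 1.5586
  k=3: S(3,-3) = 0.6671; S(3,-2) = 0.7905; S(3,-1) = 0.9367; S(3,+0) = 1.1100; S(3,+1) = 1.3153; S(3,+2) = 1.5586; S(3,+3) = 1.8468
Terminal payoffs V(N, j) = max(K - S_T, 0):
  V(3,-3) = 0.492861; V(3,-2) = 0.369470; V(3,-1) = 0.223256; V(3,+0) = 0.050000; V(3,+1) = 0.000000; V(3,+2) = 0.000000; V(3,+3) = 0.000000
Backward induction: V(k, j) = exp(-r*dt) * [p_u * V(k+1, j+1) + p_m * V(k+1, j) + p_d * V(k+1, j-1)]
  V(2,-2) = exp(-r*dt) * [p_u*0.223256 + p_m*0.369470 + p_d*0.492861] = 0.331023
  V(2,-1) = exp(-r*dt) * [p_u*0.050000 + p_m*0.223256 + p_d*0.369470] = 0.184871
  V(2,+0) = exp(-r*dt) * [p_u*0.000000 + p_m*0.050000 + p_d*0.223256] = 0.049620
  V(2,+1) = exp(-r*dt) * [p_u*0.000000 + p_m*0.000000 + p_d*0.050000] = 0.003897
  V(2,+2) = exp(-r*dt) * [p_u*0.000000 + p_m*0.000000 + p_d*0.000000] = 0.000000
  V(1,-1) = exp(-r*dt) * [p_u*0.049620 + p_m*0.184871 + p_d*0.331023] = 0.157047
  V(1,+0) = exp(-r*dt) * [p_u*0.003897 + p_m*0.049620 + p_d*0.184871] = 0.047335
  V(1,+1) = exp(-r*dt) * [p_u*0.000000 + p_m*0.003897 + p_d*0.049620] = 0.006378
  V(0,+0) = exp(-r*dt) * [p_u*0.006378 + p_m*0.047335 + p_d*0.157047] = 0.044300

Answer: Price = V(0,0) = 0.0443


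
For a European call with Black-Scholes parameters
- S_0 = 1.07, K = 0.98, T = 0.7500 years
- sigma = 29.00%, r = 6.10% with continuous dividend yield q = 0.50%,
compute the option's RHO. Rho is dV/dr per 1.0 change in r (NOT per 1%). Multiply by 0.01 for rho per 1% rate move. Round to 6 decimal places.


Answer: Rho = 0.457990

Derivation:
d1 = 0.6426460196; d2 = 0.3914986525
phi(d1) = 0.3245111164; exp(-qT) = 0.9962570225; exp(-rT) = 0.9552807525
N(d2) = 0.6522856577
Rho = K*T*exp(-rT)*N(d2) = 0.9800 * 0.7500 * 0.9552807525 * 0.6522856577 = 0.457990


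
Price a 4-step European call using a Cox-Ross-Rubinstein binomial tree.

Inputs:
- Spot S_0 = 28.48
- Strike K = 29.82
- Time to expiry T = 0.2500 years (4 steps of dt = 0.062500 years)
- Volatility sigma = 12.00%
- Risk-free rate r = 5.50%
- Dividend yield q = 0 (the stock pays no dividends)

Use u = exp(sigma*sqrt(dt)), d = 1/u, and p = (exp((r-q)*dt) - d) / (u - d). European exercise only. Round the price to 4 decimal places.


dt = T/N = 0.062500
u = exp(sigma*sqrt(dt)) = 1.030455; d = 1/u = 0.970446
p = (exp((r-q)*dt) - d) / (u - d) = 0.549882
Discount per step: exp(-r*dt) = 0.996568
Stock lattice S(k, i) with i counting down-moves:
  k=0: S(0,0) = 28.4800
  k=1: S(1,0) = 29.3473; S(1,1) = 27.6383
  k=2: S(2,0) = 30.2411; S(2,1) = 28.4800; S(2,2) = 26.8215
  k=3: S(3,0) = 31.1621; S(3,1) = 29.3473; S(3,2) = 27.6383; S(3,3) = 26.0288
  k=4: S(4,0) = 32.1111; S(4,1) = 30.2411; S(4,2) = 28.4800; S(4,3) = 26.8215; S(4,4) = 25.2595
Terminal payoffs V(N, i) = max(S_T - K, 0):
  V(4,0) = 2.291110; V(4,1) = 0.421105; V(4,2) = 0.000000; V(4,3) = 0.000000; V(4,4) = 0.000000
Backward induction: V(k, i) = exp(-r*dt) * [p * V(k+1, i) + (1-p) * V(k+1, i+1)].
  V(3,0) = exp(-r*dt) * [p*2.291110 + (1-p)*0.421105] = 1.444414
  V(3,1) = exp(-r*dt) * [p*0.421105 + (1-p)*0.000000] = 0.230763
  V(3,2) = exp(-r*dt) * [p*0.000000 + (1-p)*0.000000] = 0.000000
  V(3,3) = exp(-r*dt) * [p*0.000000 + (1-p)*0.000000] = 0.000000
  V(2,0) = exp(-r*dt) * [p*1.444414 + (1-p)*0.230763] = 0.895046
  V(2,1) = exp(-r*dt) * [p*0.230763 + (1-p)*0.000000] = 0.126457
  V(2,2) = exp(-r*dt) * [p*0.000000 + (1-p)*0.000000] = 0.000000
  V(1,0) = exp(-r*dt) * [p*0.895046 + (1-p)*0.126457] = 0.547206
  V(1,1) = exp(-r*dt) * [p*0.126457 + (1-p)*0.000000] = 0.069298
  V(0,0) = exp(-r*dt) * [p*0.547206 + (1-p)*0.069298] = 0.330952

Answer: Price = V(0,0) = 0.3310


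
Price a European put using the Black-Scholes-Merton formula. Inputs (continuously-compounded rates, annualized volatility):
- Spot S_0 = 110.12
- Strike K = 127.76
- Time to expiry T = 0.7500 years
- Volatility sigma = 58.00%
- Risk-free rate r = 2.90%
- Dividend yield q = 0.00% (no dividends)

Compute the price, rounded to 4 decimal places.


d1 = (ln(S/K) + (r - q + 0.5*sigma^2) * T) / (sigma * sqrt(T)) = -0.00135941
d2 = d1 - sigma * sqrt(T) = -0.50365414
exp(-rT) = 0.97848483; exp(-qT) = 1.00000000
P = K * exp(-rT) * N(-d2) - S_0 * exp(-qT) * N(-d1)
N(-d1) = 0.50054233; N(-d2) = 0.69274778
P = 127.7600 * 0.97848483 * 0.69274778 - 110.1200 * 1.00000000 * 0.50054233 = 31.4815

Answer: Price = 31.4815


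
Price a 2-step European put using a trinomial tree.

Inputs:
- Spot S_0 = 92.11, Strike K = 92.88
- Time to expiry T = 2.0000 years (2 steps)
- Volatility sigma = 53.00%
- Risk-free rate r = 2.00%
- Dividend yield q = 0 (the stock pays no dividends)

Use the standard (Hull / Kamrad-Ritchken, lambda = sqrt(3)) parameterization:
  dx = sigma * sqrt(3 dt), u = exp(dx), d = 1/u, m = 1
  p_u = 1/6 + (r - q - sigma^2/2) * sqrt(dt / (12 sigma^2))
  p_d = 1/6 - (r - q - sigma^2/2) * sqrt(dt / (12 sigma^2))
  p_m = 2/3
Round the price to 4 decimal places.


Answer: Price = V(0,0) = 21.1089

Derivation:
dt = T/N = 1.000000; dx = sigma*sqrt(3*dt) = 0.917987
u = exp(dx) = 2.504244; d = 1/u = 0.399322
p_u = 0.101061, p_m = 0.666667, p_d = 0.232272
Discount per step: exp(-r*dt) = 0.980199
Stock lattice S(k, j) with j the centered position index:
  k=0: S(0,+0) = 92.1100
  k=1: S(1,-1) = 36.7816; S(1,+0) = 92.1100; S(1,+1) = 230.6659
  k=2: S(2,-2) = 14.6877; S(2,-1) = 36.7816; S(2,+0) = 92.1100; S(2,+1) = 230.6659; S(2,+2) = 577.6438
Terminal payoffs V(N, j) = max(K - S_T, 0):
  V(2,-2) = 78.192311; V(2,-1) = 56.098442; V(2,+0) = 0.770000; V(2,+1) = 0.000000; V(2,+2) = 0.000000
Backward induction: V(k, j) = exp(-r*dt) * [p_u * V(k+1, j+1) + p_m * V(k+1, j) + p_d * V(k+1, j-1)]
  V(1,-1) = exp(-r*dt) * [p_u*0.770000 + p_m*56.098442 + p_d*78.192311] = 54.536957
  V(1,+0) = exp(-r*dt) * [p_u*0.000000 + p_m*0.770000 + p_d*56.098442] = 13.275262
  V(1,+1) = exp(-r*dt) * [p_u*0.000000 + p_m*0.000000 + p_d*0.770000] = 0.175308
  V(0,+0) = exp(-r*dt) * [p_u*0.175308 + p_m*13.275262 + p_d*54.536957] = 21.108882


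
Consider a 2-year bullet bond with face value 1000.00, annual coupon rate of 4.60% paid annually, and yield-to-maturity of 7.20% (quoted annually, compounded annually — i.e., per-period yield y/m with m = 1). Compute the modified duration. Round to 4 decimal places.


Coupon per period c = face * coupon_rate / m = 46.000000
Periods per year m = 1; per-period yield y/m = 0.072000
Number of cashflows N = 2
Cashflows (t years, CF_t, discount factor 1/(1+y/m)^(m*t), PV):
  t = 1.0000: CF_t = 46.000000, DF = 0.932836, PV = 42.910448
  t = 2.0000: CF_t = 1046.000000, DF = 0.870183, PV = 910.211072
Price P = sum_t PV_t = 953.121519
First compute Macaulay numerator sum_t t * PV_t:
  t * PV_t at t = 1.0000: 42.910448
  t * PV_t at t = 2.0000: 1820.422143
Macaulay duration D = 1863.332591 / 953.121519 = 1.954979
Modified duration = D / (1 + y/m) = 1.954979 / (1 + 0.072000) = 1.823674

Answer: Modified duration = 1.8237


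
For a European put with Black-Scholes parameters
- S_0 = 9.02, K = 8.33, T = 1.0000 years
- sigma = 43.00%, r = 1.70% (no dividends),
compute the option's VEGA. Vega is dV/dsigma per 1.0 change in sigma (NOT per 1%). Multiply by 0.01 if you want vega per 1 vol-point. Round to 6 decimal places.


Answer: Vega = 3.267022

Derivation:
d1 = 0.4396066928; d2 = 0.0096066928
phi(d1) = 0.3621975291; exp(-qT) = 1.0000000000; exp(-rT) = 0.9831436846
Vega = S * exp(-qT) * phi(d1) * sqrt(T) = 9.0200 * 1.0000000000 * 0.3621975291 * 1.0000000000 = 3.267022


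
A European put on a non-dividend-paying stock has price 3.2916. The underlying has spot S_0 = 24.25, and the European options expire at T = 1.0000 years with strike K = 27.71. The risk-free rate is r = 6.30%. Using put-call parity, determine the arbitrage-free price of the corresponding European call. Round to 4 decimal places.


Answer: Call price = 1.5235

Derivation:
Put-call parity: C - P = S_0 * exp(-qT) - K * exp(-rT).
S_0 * exp(-qT) = 24.2500 * 1.00000000 = 24.25000000
K * exp(-rT) = 27.7100 * 0.93894347 = 26.01812366
C = P + S*exp(-qT) - K*exp(-rT)
C = 3.2916 + 24.25000000 - 26.01812366 = 1.5235


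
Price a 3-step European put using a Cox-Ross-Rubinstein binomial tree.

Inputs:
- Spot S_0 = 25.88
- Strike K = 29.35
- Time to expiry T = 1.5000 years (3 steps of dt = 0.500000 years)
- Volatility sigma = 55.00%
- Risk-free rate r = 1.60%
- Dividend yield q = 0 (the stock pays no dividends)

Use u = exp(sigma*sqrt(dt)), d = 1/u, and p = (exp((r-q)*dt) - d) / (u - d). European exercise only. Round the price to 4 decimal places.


dt = T/N = 0.500000
u = exp(sigma*sqrt(dt)) = 1.475370; d = 1/u = 0.677796
p = (exp((r-q)*dt) - d) / (u - d) = 0.414051
Discount per step: exp(-r*dt) = 0.992032
Stock lattice S(k, i) with i counting down-moves:
  k=0: S(0,0) = 25.8800
  k=1: S(1,0) = 38.1826; S(1,1) = 17.5414
  k=2: S(2,0) = 56.3334; S(2,1) = 25.8800; S(2,2) = 11.8895
  k=3: S(3,0) = 83.1126; S(3,1) = 38.1826; S(3,2) = 17.5414; S(3,3) = 8.0586
Terminal payoffs V(N, i) = max(K - S_T, 0):
  V(3,0) = 0.000000; V(3,1) = 0.000000; V(3,2) = 11.808636; V(3,3) = 21.291364
Backward induction: V(k, i) = exp(-r*dt) * [p * V(k+1, i) + (1-p) * V(k+1, i+1)].
  V(2,0) = exp(-r*dt) * [p*0.000000 + (1-p)*0.000000] = 0.000000
  V(2,1) = exp(-r*dt) * [p*0.000000 + (1-p)*11.808636] = 6.864129
  V(2,2) = exp(-r*dt) * [p*11.808636 + (1-p)*21.291364] = 17.226668
  V(1,0) = exp(-r*dt) * [p*0.000000 + (1-p)*6.864129] = 3.989984
  V(1,1) = exp(-r*dt) * [p*6.864129 + (1-p)*17.226668] = 12.832976
  V(0,0) = exp(-r*dt) * [p*3.989984 + (1-p)*12.832976] = 9.098450

Answer: Price = V(0,0) = 9.0984


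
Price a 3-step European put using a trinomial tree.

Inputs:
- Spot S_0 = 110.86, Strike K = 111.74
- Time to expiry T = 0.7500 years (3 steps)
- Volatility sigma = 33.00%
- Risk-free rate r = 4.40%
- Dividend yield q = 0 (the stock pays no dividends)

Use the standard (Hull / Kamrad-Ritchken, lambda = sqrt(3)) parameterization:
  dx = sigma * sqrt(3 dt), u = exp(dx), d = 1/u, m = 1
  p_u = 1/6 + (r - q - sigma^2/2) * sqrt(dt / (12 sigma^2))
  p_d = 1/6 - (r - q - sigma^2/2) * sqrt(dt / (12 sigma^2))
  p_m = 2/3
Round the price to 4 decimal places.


dt = T/N = 0.250000; dx = sigma*sqrt(3*dt) = 0.285788
u = exp(dx) = 1.330811; d = 1/u = 0.751422
p_u = 0.162096, p_m = 0.666667, p_d = 0.171237
Discount per step: exp(-r*dt) = 0.989060
Stock lattice S(k, j) with j the centered position index:
  k=0: S(0,+0) = 110.8600
  k=1: S(1,-1) = 83.3026; S(1,+0) = 110.8600; S(1,+1) = 147.5337
  k=2: S(2,-2) = 62.5954; S(2,-1) = 83.3026; S(2,+0) = 110.8600; S(2,+1) = 147.5337; S(2,+2) = 196.3394
  k=3: S(3,-3) = 47.0355; S(3,-2) = 62.5954; S(3,-1) = 83.3026; S(3,+0) = 110.8600; S(3,+1) = 147.5337; S(3,+2) = 196.3394; S(3,+3) = 261.2906
Terminal payoffs V(N, j) = max(K - S_T, 0):
  V(3,-3) = 64.704483; V(3,-2) = 49.144626; V(3,-1) = 28.437400; V(3,+0) = 0.880000; V(3,+1) = 0.000000; V(3,+2) = 0.000000; V(3,+3) = 0.000000
Backward induction: V(k, j) = exp(-r*dt) * [p_u * V(k+1, j+1) + p_m * V(k+1, j) + p_d * V(k+1, j-1)]
  V(2,-2) = exp(-r*dt) * [p_u*28.437400 + p_m*49.144626 + p_d*64.704483] = 47.922440
  V(2,-1) = exp(-r*dt) * [p_u*0.880000 + p_m*28.437400 + p_d*49.144626] = 27.215286
  V(2,+0) = exp(-r*dt) * [p_u*0.000000 + p_m*0.880000 + p_d*28.437400] = 5.396522
  V(2,+1) = exp(-r*dt) * [p_u*0.000000 + p_m*0.000000 + p_d*0.880000] = 0.149040
  V(2,+2) = exp(-r*dt) * [p_u*0.000000 + p_m*0.000000 + p_d*0.000000] = 0.000000
  V(1,-1) = exp(-r*dt) * [p_u*5.396522 + p_m*27.215286 + p_d*47.922440] = 26.926563
  V(1,+0) = exp(-r*dt) * [p_u*0.149040 + p_m*5.396522 + p_d*27.215286] = 8.191510
  V(1,+1) = exp(-r*dt) * [p_u*0.000000 + p_m*0.149040 + p_d*5.396522] = 1.012250
  V(0,+0) = exp(-r*dt) * [p_u*1.012250 + p_m*8.191510 + p_d*26.926563] = 10.123944

Answer: Price = V(0,0) = 10.1239


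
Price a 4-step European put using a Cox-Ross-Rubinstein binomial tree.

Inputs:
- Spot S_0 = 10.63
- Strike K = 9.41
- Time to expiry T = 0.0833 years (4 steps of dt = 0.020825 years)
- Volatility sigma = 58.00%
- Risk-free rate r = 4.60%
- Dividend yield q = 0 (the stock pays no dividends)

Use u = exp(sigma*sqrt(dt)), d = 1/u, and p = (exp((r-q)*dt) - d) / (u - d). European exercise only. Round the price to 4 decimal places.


Answer: Price = V(0,0) = 0.2372

Derivation:
dt = T/N = 0.020825
u = exp(sigma*sqrt(dt)) = 1.087302; d = 1/u = 0.919708
p = (exp((r-q)*dt) - d) / (u - d) = 0.484806
Discount per step: exp(-r*dt) = 0.999043
Stock lattice S(k, i) with i counting down-moves:
  k=0: S(0,0) = 10.6300
  k=1: S(1,0) = 11.5580; S(1,1) = 9.7765
  k=2: S(2,0) = 12.5670; S(2,1) = 10.6300; S(2,2) = 8.9915
  k=3: S(3,0) = 13.6642; S(3,1) = 11.5580; S(3,2) = 9.7765; S(3,3) = 8.2696
  k=4: S(4,0) = 14.8571; S(4,1) = 12.5670; S(4,2) = 10.6300; S(4,3) = 8.9915; S(4,4) = 7.6056
Terminal payoffs V(N, i) = max(K - S_T, 0):
  V(4,0) = 0.000000; V(4,1) = 0.000000; V(4,2) = 0.000000; V(4,3) = 0.418478; V(4,4) = 1.804406
Backward induction: V(k, i) = exp(-r*dt) * [p * V(k+1, i) + (1-p) * V(k+1, i+1)].
  V(3,0) = exp(-r*dt) * [p*0.000000 + (1-p)*0.000000] = 0.000000
  V(3,1) = exp(-r*dt) * [p*0.000000 + (1-p)*0.000000] = 0.000000
  V(3,2) = exp(-r*dt) * [p*0.000000 + (1-p)*0.418478] = 0.215391
  V(3,3) = exp(-r*dt) * [p*0.418478 + (1-p)*1.804406] = 1.131415
  V(2,0) = exp(-r*dt) * [p*0.000000 + (1-p)*0.000000] = 0.000000
  V(2,1) = exp(-r*dt) * [p*0.000000 + (1-p)*0.215391] = 0.110862
  V(2,2) = exp(-r*dt) * [p*0.215391 + (1-p)*1.131415] = 0.686663
  V(1,0) = exp(-r*dt) * [p*0.000000 + (1-p)*0.110862] = 0.057061
  V(1,1) = exp(-r*dt) * [p*0.110862 + (1-p)*0.686663] = 0.407121
  V(0,0) = exp(-r*dt) * [p*0.057061 + (1-p)*0.407121] = 0.237182


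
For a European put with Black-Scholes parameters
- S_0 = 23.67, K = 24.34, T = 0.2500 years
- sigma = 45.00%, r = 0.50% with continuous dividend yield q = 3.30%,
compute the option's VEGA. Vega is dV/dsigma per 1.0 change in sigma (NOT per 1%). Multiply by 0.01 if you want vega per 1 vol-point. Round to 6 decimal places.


Answer: Vega = 4.678429

Derivation:
d1 = -0.0426673957; d2 = -0.2676673957
phi(d1) = 0.3985793071; exp(-qT) = 0.9917839379; exp(-rT) = 0.9987507809
Vega = S * exp(-qT) * phi(d1) * sqrt(T) = 23.6700 * 0.9917839379 * 0.3985793071 * 0.5000000000 = 4.678429


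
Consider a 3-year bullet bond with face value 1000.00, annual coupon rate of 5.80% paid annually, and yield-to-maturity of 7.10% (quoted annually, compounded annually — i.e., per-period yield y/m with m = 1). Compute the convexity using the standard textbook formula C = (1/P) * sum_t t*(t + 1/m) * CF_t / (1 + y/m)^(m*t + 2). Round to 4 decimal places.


Answer: Convexity = 9.6991

Derivation:
Coupon per period c = face * coupon_rate / m = 58.000000
Periods per year m = 1; per-period yield y/m = 0.071000
Number of cashflows N = 3
Cashflows (t years, CF_t, discount factor 1/(1+y/m)^(m*t), PV):
  t = 1.0000: CF_t = 58.000000, DF = 0.933707, PV = 54.154995
  t = 2.0000: CF_t = 58.000000, DF = 0.871808, PV = 50.564888
  t = 3.0000: CF_t = 1058.000000, DF = 0.814013, PV = 861.226243
Price P = sum_t PV_t = 965.946127
Convexity numerator sum_t t*(t + 1/m) * CF_t / (1+y/m)^(m*t + 2):
  t = 1.0000: term = 94.425562
  t = 2.0000: term = 264.497372
  t = 3.0000: term = 9009.891469
Convexity = (1/P) * sum = 9368.814402 / 965.946127 = 9.699107


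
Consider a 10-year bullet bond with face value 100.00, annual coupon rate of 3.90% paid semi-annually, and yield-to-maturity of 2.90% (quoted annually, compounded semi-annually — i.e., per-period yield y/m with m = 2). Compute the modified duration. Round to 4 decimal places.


Coupon per period c = face * coupon_rate / m = 1.950000
Periods per year m = 2; per-period yield y/m = 0.014500
Number of cashflows N = 20
Cashflows (t years, CF_t, discount factor 1/(1+y/m)^(m*t), PV):
  t = 0.5000: CF_t = 1.950000, DF = 0.985707, PV = 1.922129
  t = 1.0000: CF_t = 1.950000, DF = 0.971619, PV = 1.894657
  t = 1.5000: CF_t = 1.950000, DF = 0.957732, PV = 1.867577
  t = 2.0000: CF_t = 1.950000, DF = 0.944043, PV = 1.840884
  t = 2.5000: CF_t = 1.950000, DF = 0.930550, PV = 1.814573
  t = 3.0000: CF_t = 1.950000, DF = 0.917250, PV = 1.788637
  t = 3.5000: CF_t = 1.950000, DF = 0.904140, PV = 1.763073
  t = 4.0000: CF_t = 1.950000, DF = 0.891217, PV = 1.737874
  t = 4.5000: CF_t = 1.950000, DF = 0.878479, PV = 1.713035
  t = 5.0000: CF_t = 1.950000, DF = 0.865923, PV = 1.688551
  t = 5.5000: CF_t = 1.950000, DF = 0.853547, PV = 1.664417
  t = 6.0000: CF_t = 1.950000, DF = 0.841347, PV = 1.640628
  t = 6.5000: CF_t = 1.950000, DF = 0.829322, PV = 1.617178
  t = 7.0000: CF_t = 1.950000, DF = 0.817469, PV = 1.594065
  t = 7.5000: CF_t = 1.950000, DF = 0.805785, PV = 1.571281
  t = 8.0000: CF_t = 1.950000, DF = 0.794268, PV = 1.548823
  t = 8.5000: CF_t = 1.950000, DF = 0.782916, PV = 1.526686
  t = 9.0000: CF_t = 1.950000, DF = 0.771726, PV = 1.504866
  t = 9.5000: CF_t = 1.950000, DF = 0.760696, PV = 1.483357
  t = 10.0000: CF_t = 101.950000, DF = 0.749823, PV = 76.444493
Price P = sum_t PV_t = 108.626780
First compute Macaulay numerator sum_t t * PV_t:
  t * PV_t at t = 0.5000: 0.961065
  t * PV_t at t = 1.0000: 1.894657
  t * PV_t at t = 1.5000: 2.801365
  t * PV_t at t = 2.0000: 3.681768
  t * PV_t at t = 2.5000: 4.536432
  t * PV_t at t = 3.0000: 5.365912
  t * PV_t at t = 3.5000: 6.170755
  t * PV_t at t = 4.0000: 6.951495
  t * PV_t at t = 4.5000: 7.708656
  t * PV_t at t = 5.0000: 8.442753
  t * PV_t at t = 5.5000: 9.154291
  t * PV_t at t = 6.0000: 9.843765
  t * PV_t at t = 6.5000: 10.511660
  t * PV_t at t = 7.0000: 11.158452
  t * PV_t at t = 7.5000: 11.784607
  t * PV_t at t = 8.0000: 12.390584
  t * PV_t at t = 8.5000: 12.976831
  t * PV_t at t = 9.0000: 13.543790
  t * PV_t at t = 9.5000: 14.091890
  t * PV_t at t = 10.0000: 764.444927
Macaulay duration D = 918.415653 / 108.626780 = 8.454781
Modified duration = D / (1 + y/m) = 8.454781 / (1 + 0.014500) = 8.333939

Answer: Modified duration = 8.3339


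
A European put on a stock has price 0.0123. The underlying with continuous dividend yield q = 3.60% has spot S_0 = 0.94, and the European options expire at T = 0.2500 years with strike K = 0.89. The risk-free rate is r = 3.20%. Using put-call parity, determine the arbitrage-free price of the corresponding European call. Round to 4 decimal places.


Answer: Call price = 0.0610

Derivation:
Put-call parity: C - P = S_0 * exp(-qT) - K * exp(-rT).
S_0 * exp(-qT) = 0.9400 * 0.99104038 = 0.93157796
K * exp(-rT) = 0.8900 * 0.99203191 = 0.88290840
C = P + S*exp(-qT) - K*exp(-rT)
C = 0.0123 + 0.93157796 - 0.88290840 = 0.0610


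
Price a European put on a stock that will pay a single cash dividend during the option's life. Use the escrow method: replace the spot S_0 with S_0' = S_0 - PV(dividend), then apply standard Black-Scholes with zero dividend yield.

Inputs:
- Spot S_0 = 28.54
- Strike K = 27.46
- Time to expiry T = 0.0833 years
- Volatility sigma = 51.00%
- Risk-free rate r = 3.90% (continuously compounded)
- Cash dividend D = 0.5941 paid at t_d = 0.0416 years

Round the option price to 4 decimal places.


Answer: Price = 1.3509

Derivation:
PV(D) = D * exp(-r * t_d) = 0.5941 * 0.99837892 = 0.59313691
S_0' = S_0 - PV(D) = 28.5400 - 0.59313691 = 27.94686309
d1 = (ln(S_0'/K) + (r + sigma^2/2)*T) / (sigma*sqrt(T)) = 0.21506473
d2 = d1 - sigma*sqrt(T) = 0.06786986
exp(-rT) = 0.99675657
N(-d1) = 0.41485843; N(-d2) = 0.47294462
P = K * exp(-rT) * N(-d2) - S_0' * N(-d1) = 27.4600 * 0.99675657 * 0.47294462 - 27.94686309 * 0.41485843 = 1.3509


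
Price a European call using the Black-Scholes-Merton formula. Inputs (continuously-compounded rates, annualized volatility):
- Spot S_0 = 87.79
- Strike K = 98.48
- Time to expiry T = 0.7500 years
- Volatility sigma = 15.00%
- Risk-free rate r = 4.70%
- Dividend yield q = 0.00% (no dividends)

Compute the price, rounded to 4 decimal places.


Answer: Price = 1.9569

Derivation:
d1 = (ln(S/K) + (r - q + 0.5*sigma^2) * T) / (sigma * sqrt(T)) = -0.54823937
d2 = d1 - sigma * sqrt(T) = -0.67814318
exp(-rT) = 0.96536405; exp(-qT) = 1.00000000
C = S_0 * exp(-qT) * N(d1) - K * exp(-rT) * N(d2)
N(d1) = 0.29176378; N(d2) = 0.24884046
C = 87.7900 * 1.00000000 * 0.29176378 - 98.4800 * 0.96536405 * 0.24884046 = 1.9569


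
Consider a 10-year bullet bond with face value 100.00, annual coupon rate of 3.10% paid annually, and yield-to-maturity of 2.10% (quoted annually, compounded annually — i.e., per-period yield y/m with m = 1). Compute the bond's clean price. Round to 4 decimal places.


Coupon per period c = face * coupon_rate / m = 3.100000
Periods per year m = 1; per-period yield y/m = 0.021000
Number of cashflows N = 10
Cashflows (t years, CF_t, discount factor 1/(1+y/m)^(m*t), PV):
  t = 1.0000: CF_t = 3.100000, DF = 0.979432, PV = 3.036239
  t = 2.0000: CF_t = 3.100000, DF = 0.959287, PV = 2.973789
  t = 3.0000: CF_t = 3.100000, DF = 0.939556, PV = 2.912624
  t = 4.0000: CF_t = 3.100000, DF = 0.920231, PV = 2.852717
  t = 5.0000: CF_t = 3.100000, DF = 0.901304, PV = 2.794042
  t = 6.0000: CF_t = 3.100000, DF = 0.882766, PV = 2.736574
  t = 7.0000: CF_t = 3.100000, DF = 0.864609, PV = 2.680288
  t = 8.0000: CF_t = 3.100000, DF = 0.846826, PV = 2.625160
  t = 9.0000: CF_t = 3.100000, DF = 0.829408, PV = 2.571165
  t = 10.0000: CF_t = 103.100000, DF = 0.812349, PV = 83.753168
Price P = sum_t PV_t = 108.935768

Answer: Price = 108.9358


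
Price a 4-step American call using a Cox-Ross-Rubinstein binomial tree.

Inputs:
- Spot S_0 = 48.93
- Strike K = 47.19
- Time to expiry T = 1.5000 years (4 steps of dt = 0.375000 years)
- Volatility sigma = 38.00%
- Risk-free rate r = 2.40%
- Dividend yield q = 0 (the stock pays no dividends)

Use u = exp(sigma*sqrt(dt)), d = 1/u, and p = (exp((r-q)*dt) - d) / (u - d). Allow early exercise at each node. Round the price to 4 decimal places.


Answer: Price = V(0,0) = 10.2562

Derivation:
dt = T/N = 0.375000
u = exp(sigma*sqrt(dt)) = 1.262005; d = 1/u = 0.792390
p = (exp((r-q)*dt) - d) / (u - d) = 0.461337
Discount per step: exp(-r*dt) = 0.991040
Stock lattice S(k, i) with i counting down-moves:
  k=0: S(0,0) = 48.9300
  k=1: S(1,0) = 61.7499; S(1,1) = 38.7716
  k=2: S(2,0) = 77.9287; S(2,1) = 48.9300; S(2,2) = 30.7223
  k=3: S(3,0) = 98.3463; S(3,1) = 61.7499; S(3,2) = 38.7716; S(3,3) = 24.3440
  k=4: S(4,0) = 124.1135; S(4,1) = 77.9287; S(4,2) = 48.9300; S(4,3) = 30.7223; S(4,4) = 19.2900
Terminal payoffs V(N, i) = max(S_T - K, 0):
  V(4,0) = 76.923542; V(4,1) = 30.738657; V(4,2) = 1.740000; V(4,3) = 0.000000; V(4,4) = 0.000000
Backward induction: V(k, i) = exp(-r*dt) * [p * V(k+1, i) + (1-p) * V(k+1, i+1)]; then take max(V_cont, immediate exercise) for American.
  V(3,0) = exp(-r*dt) * [p*76.923542 + (1-p)*30.738657] = 51.579140; exercise = 51.156335; V(3,0) = max -> 51.579140
  V(3,1) = exp(-r*dt) * [p*30.738657 + (1-p)*1.740000] = 14.982697; exercise = 14.559892; V(3,1) = max -> 14.982697
  V(3,2) = exp(-r*dt) * [p*1.740000 + (1-p)*0.000000] = 0.795534; exercise = 0.000000; V(3,2) = max -> 0.795534
  V(3,3) = exp(-r*dt) * [p*0.000000 + (1-p)*0.000000] = 0.000000; exercise = 0.000000; V(3,3) = max -> 0.000000
  V(2,0) = exp(-r*dt) * [p*51.579140 + (1-p)*14.982697] = 31.580478; exercise = 30.738657; V(2,0) = max -> 31.580478
  V(2,1) = exp(-r*dt) * [p*14.982697 + (1-p)*0.795534] = 7.274826; exercise = 1.740000; V(2,1) = max -> 7.274826
  V(2,2) = exp(-r*dt) * [p*0.795534 + (1-p)*0.000000] = 0.363721; exercise = 0.000000; V(2,2) = max -> 0.363721
  V(1,0) = exp(-r*dt) * [p*31.580478 + (1-p)*7.274826] = 18.322275; exercise = 14.559892; V(1,0) = max -> 18.322275
  V(1,1) = exp(-r*dt) * [p*7.274826 + (1-p)*0.363721] = 3.520243; exercise = 0.000000; V(1,1) = max -> 3.520243
  V(0,0) = exp(-r*dt) * [p*18.322275 + (1-p)*3.520243] = 10.256243; exercise = 1.740000; V(0,0) = max -> 10.256243


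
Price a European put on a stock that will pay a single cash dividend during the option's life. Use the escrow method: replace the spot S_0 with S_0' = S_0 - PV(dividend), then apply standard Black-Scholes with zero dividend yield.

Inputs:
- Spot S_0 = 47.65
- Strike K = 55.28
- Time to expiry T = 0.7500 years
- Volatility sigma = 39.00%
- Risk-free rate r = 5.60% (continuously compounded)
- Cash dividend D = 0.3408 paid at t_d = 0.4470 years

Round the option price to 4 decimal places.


PV(D) = D * exp(-r * t_d) = 0.3408 * 0.97527870 = 0.33237498
S_0' = S_0 - PV(D) = 47.6500 - 0.33237498 = 47.31762502
d1 = (ln(S_0'/K) + (r + sigma^2/2)*T) / (sigma*sqrt(T)) = -0.16725639
d2 = d1 - sigma*sqrt(T) = -0.50500630
exp(-rT) = 0.95886978
N(-d1) = 0.56641584; N(-d2) = 0.69322279
P = K * exp(-rT) * N(-d2) - S_0' * N(-d1) = 55.2800 * 0.95886978 * 0.69322279 - 47.31762502 * 0.56641584 = 9.9437

Answer: Price = 9.9437


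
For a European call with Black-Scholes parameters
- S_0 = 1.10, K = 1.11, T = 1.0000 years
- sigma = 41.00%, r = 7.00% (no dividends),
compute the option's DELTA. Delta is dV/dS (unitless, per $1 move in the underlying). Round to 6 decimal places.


Answer: Delta = 0.638203

Derivation:
d1 = 0.3536589378; d2 = -0.0563410622
phi(d1) = 0.3747576025; exp(-qT) = 1.0000000000; exp(-rT) = 0.9323938199
N(d1) = 0.6382027504
Delta = exp(-qT) * N(d1) = 1.0000000000 * 0.6382027504 = 0.638203


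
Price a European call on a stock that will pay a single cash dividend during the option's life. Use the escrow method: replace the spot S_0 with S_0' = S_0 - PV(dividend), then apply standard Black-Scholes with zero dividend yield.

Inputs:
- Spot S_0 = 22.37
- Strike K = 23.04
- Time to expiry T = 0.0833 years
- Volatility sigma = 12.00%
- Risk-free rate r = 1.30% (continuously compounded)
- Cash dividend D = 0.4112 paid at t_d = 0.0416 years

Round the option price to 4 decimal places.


PV(D) = D * exp(-r * t_d) = 0.4112 * 0.99945935 = 0.41097768
S_0' = S_0 - PV(D) = 22.3700 - 0.41097768 = 21.95902232
d1 = (ln(S_0'/K) + (r + sigma^2/2)*T) / (sigma*sqrt(T)) = -1.33888562
d2 = d1 - sigma*sqrt(T) = -1.37351970
exp(-rT) = 0.99891769
N(d1) = 0.09030396; N(d2) = 0.08479542
C = S_0' * N(d1) - K * exp(-rT) * N(d2) = 21.95902232 * 0.09030396 - 23.0400 * 0.99891769 * 0.08479542 = 0.0314

Answer: Price = 0.0314
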